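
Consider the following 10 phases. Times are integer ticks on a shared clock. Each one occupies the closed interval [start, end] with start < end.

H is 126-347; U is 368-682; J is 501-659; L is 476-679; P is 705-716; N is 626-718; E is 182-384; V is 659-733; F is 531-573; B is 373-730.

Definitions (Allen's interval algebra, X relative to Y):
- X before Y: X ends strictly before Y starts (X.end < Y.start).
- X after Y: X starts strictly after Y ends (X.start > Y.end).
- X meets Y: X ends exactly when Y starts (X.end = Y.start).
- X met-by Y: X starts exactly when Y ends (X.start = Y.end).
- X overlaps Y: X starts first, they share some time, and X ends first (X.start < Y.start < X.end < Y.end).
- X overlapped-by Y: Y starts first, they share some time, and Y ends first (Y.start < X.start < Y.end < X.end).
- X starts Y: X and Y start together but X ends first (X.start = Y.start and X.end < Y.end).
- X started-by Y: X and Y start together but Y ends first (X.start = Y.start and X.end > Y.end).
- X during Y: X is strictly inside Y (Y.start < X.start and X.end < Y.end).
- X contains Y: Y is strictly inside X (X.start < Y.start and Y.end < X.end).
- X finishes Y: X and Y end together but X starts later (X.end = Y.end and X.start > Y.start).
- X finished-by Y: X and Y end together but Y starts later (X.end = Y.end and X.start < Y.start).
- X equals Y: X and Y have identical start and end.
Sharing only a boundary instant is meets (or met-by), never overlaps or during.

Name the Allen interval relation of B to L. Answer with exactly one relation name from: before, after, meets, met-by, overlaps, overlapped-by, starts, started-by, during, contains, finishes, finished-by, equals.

contains

B = [373, 730]; L = [476, 679].
Compare endpoints: B.start < L.start, B.start < L.end, B.end > L.start, B.end > L.end.
That pattern is 'contains'.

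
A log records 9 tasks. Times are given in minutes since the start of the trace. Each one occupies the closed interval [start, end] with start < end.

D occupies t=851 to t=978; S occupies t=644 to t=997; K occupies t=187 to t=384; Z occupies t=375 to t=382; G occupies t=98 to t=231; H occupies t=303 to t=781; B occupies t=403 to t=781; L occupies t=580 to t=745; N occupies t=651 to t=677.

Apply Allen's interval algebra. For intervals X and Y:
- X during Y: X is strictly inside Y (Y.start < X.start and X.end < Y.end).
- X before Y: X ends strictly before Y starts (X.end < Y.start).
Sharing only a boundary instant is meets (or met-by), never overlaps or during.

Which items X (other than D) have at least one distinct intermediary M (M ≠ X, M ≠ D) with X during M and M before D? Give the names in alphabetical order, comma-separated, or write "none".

L, N, Z

Target D = [t=851, t=978].
Intermediaries M with M before D: B, G, H, K, L, N, Z.
Via B — items with X during B: L, N.
Via G — items with X during G: none.
Via H — items with X during H: L, N, Z.
Via K — items with X during K: Z.
Via L — items with X during L: N.
Via N — items with X during N: none.
Via Z — items with X during Z: none.
Union: L, N, Z.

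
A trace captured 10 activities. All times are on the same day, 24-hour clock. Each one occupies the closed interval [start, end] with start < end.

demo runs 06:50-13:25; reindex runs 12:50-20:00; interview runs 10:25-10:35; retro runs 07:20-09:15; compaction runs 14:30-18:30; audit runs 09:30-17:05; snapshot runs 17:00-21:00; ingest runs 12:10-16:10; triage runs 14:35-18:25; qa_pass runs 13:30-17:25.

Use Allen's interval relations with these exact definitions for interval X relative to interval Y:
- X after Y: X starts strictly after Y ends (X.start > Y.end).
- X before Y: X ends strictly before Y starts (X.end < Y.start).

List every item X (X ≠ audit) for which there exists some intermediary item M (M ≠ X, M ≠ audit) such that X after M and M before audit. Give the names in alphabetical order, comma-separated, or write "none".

Target audit = [09:30, 17:05].
Intermediaries M with M before audit: retro.
Via retro — items with X after retro: compaction, ingest, interview, qa_pass, reindex, snapshot, triage.
Union: compaction, ingest, interview, qa_pass, reindex, snapshot, triage.

compaction, ingest, interview, qa_pass, reindex, snapshot, triage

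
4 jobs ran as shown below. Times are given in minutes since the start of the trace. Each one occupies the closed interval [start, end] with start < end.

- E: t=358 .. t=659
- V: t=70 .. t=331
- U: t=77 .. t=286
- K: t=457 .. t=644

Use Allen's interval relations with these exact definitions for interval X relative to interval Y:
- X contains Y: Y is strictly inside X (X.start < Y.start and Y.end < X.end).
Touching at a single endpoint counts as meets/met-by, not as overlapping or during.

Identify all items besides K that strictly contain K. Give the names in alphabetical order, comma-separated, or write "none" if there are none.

E

Target K = [t=457, t=644].
E [t=358, t=659] → contains → yes.
U [t=77, t=286] → before → no.
V [t=70, t=331] → before → no.
Result: E.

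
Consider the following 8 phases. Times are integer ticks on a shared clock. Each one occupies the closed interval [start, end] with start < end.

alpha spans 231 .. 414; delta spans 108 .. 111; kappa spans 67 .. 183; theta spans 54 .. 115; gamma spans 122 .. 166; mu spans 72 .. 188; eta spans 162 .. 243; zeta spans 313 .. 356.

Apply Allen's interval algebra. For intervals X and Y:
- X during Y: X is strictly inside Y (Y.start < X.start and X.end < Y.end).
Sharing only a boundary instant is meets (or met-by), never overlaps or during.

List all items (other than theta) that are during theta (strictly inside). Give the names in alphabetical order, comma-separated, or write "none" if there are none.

delta

Target theta = [54, 115].
alpha [231, 414] → after → no.
delta [108, 111] → during → yes.
eta [162, 243] → after → no.
gamma [122, 166] → after → no.
kappa [67, 183] → overlapped-by → no.
mu [72, 188] → overlapped-by → no.
zeta [313, 356] → after → no.
Result: delta.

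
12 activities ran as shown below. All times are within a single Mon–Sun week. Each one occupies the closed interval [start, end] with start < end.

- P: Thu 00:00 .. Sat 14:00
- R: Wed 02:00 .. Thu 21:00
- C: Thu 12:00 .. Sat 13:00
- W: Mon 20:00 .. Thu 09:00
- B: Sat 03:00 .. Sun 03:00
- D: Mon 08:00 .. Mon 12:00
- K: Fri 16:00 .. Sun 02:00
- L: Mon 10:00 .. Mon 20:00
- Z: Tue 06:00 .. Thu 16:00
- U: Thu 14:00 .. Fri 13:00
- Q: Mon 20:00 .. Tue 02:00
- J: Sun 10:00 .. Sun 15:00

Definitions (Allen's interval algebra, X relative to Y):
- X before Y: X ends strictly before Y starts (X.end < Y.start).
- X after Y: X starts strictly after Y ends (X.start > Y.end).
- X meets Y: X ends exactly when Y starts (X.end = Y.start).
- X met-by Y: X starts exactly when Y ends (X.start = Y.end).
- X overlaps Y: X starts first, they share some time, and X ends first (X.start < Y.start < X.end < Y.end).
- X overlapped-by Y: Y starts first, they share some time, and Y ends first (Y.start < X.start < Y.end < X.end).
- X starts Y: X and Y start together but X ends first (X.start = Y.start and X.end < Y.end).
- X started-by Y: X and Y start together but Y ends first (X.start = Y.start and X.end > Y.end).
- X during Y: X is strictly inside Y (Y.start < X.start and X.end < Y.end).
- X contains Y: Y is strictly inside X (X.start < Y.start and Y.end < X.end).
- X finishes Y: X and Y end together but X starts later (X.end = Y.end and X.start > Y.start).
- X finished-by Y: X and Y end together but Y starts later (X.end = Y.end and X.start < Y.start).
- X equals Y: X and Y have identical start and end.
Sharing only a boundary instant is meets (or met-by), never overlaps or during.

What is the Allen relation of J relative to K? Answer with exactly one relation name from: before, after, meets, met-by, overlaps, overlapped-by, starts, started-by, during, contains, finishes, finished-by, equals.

J = [Sun 10:00, Sun 15:00]; K = [Fri 16:00, Sun 02:00].
Compare endpoints: J.start > K.start, J.start > K.end, J.end > K.start, J.end > K.end.
That pattern is 'after'.

after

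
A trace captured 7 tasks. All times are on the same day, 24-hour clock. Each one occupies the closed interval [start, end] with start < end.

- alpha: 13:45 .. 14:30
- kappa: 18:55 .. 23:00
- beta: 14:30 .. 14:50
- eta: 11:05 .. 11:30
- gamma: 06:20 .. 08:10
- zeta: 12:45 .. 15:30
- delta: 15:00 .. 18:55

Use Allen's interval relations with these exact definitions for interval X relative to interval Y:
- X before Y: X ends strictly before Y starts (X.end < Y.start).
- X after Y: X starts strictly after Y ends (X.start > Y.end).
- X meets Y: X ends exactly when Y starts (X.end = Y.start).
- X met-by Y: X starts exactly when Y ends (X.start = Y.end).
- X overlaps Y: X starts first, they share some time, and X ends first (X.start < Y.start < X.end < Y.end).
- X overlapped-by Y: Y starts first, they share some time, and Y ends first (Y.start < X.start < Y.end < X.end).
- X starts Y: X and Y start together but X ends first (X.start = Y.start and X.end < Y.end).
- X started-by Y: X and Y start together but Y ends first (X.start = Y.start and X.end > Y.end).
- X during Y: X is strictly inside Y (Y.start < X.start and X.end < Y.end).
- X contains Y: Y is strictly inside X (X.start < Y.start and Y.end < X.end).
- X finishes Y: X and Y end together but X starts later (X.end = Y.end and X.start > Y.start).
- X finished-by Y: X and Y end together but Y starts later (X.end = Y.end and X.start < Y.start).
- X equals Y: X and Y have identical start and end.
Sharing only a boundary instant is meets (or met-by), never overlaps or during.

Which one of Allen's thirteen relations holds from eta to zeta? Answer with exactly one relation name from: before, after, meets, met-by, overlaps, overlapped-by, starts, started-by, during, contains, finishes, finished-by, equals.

eta = [11:05, 11:30]; zeta = [12:45, 15:30].
Compare endpoints: eta.start < zeta.start, eta.start < zeta.end, eta.end < zeta.start, eta.end < zeta.end.
That pattern is 'before'.

before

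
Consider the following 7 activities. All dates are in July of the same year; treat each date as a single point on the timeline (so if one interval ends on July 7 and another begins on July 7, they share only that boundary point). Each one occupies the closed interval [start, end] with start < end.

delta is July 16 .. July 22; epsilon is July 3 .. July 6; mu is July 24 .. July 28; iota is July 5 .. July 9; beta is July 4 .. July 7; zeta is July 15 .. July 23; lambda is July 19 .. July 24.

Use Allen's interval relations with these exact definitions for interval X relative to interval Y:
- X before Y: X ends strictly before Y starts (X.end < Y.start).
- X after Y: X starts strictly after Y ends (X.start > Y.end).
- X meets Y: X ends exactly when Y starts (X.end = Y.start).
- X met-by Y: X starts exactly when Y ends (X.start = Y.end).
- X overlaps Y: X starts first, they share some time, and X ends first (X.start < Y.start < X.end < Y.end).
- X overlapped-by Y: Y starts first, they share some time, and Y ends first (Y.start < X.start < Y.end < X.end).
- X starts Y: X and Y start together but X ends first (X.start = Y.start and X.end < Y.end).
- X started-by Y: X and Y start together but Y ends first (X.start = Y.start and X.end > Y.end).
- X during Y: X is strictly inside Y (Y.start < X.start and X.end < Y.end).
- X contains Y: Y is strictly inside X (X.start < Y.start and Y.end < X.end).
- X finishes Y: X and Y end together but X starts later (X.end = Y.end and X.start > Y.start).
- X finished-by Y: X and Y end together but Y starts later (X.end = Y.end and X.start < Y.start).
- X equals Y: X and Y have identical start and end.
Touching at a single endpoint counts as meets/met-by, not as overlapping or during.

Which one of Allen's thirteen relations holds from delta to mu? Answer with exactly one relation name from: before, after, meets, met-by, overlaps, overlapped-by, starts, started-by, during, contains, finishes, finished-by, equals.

delta = [July 16, July 22]; mu = [July 24, July 28].
Compare endpoints: delta.start < mu.start, delta.start < mu.end, delta.end < mu.start, delta.end < mu.end.
That pattern is 'before'.

before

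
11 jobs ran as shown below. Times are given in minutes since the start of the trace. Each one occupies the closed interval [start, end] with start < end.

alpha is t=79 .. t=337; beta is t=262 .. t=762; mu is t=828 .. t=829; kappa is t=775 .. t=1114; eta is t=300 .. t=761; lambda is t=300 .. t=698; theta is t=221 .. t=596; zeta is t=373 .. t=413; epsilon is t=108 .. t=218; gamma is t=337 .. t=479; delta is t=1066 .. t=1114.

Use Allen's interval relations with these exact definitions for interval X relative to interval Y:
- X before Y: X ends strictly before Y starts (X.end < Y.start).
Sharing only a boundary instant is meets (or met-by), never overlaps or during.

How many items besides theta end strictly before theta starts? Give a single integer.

1

Target theta = [t=221, t=596].
alpha [t=79, t=337] → overlaps → no.
beta [t=262, t=762] → overlapped-by → no.
delta [t=1066, t=1114] → after → no.
epsilon [t=108, t=218] → before → counts.
eta [t=300, t=761] → overlapped-by → no.
gamma [t=337, t=479] → during → no.
kappa [t=775, t=1114] → after → no.
lambda [t=300, t=698] → overlapped-by → no.
mu [t=828, t=829] → after → no.
zeta [t=373, t=413] → during → no.
Total: 1.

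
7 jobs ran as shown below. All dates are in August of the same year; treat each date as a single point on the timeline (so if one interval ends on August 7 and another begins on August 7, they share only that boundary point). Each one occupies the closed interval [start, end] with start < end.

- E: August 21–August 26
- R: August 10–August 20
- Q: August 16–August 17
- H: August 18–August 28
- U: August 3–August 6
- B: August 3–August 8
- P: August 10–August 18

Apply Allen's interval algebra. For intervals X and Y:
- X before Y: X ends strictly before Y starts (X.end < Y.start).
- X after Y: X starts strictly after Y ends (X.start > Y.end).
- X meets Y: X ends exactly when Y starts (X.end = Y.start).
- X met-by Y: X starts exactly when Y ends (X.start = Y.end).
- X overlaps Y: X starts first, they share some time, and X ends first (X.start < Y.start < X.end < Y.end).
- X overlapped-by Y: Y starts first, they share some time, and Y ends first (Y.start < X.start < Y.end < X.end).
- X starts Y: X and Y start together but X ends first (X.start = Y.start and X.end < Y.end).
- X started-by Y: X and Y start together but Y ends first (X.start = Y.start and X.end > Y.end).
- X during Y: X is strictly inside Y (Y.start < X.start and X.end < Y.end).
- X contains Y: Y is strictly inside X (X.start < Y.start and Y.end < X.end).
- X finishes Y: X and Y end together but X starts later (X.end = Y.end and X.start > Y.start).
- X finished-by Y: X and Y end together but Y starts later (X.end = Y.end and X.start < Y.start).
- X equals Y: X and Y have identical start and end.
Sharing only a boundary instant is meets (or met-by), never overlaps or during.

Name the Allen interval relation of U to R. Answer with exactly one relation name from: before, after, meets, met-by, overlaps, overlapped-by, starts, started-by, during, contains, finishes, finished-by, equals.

U = [August 3, August 6]; R = [August 10, August 20].
Compare endpoints: U.start < R.start, U.start < R.end, U.end < R.start, U.end < R.end.
That pattern is 'before'.

before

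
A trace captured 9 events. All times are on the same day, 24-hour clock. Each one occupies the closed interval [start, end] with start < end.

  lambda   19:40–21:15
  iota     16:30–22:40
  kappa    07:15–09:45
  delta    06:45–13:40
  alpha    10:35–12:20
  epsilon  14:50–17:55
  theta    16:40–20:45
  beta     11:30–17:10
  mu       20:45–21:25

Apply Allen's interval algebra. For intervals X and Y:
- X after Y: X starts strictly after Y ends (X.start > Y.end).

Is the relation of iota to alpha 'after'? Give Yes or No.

Yes

iota = [16:30, 22:40], alpha = [10:35, 12:20].
Actual relation of iota to alpha: after.
Asked whether 'after' holds → Yes.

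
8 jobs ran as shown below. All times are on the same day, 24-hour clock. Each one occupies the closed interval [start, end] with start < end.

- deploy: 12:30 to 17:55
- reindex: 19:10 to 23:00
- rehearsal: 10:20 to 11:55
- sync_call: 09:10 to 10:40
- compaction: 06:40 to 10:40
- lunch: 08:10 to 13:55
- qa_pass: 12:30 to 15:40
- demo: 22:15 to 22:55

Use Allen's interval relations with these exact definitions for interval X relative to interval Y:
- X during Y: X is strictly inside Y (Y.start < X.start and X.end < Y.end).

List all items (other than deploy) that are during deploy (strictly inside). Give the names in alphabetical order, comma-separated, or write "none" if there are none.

Target deploy = [12:30, 17:55].
compaction [06:40, 10:40] → before → no.
demo [22:15, 22:55] → after → no.
lunch [08:10, 13:55] → overlaps → no.
qa_pass [12:30, 15:40] → starts → no.
rehearsal [10:20, 11:55] → before → no.
reindex [19:10, 23:00] → after → no.
sync_call [09:10, 10:40] → before → no.
Result: none.

none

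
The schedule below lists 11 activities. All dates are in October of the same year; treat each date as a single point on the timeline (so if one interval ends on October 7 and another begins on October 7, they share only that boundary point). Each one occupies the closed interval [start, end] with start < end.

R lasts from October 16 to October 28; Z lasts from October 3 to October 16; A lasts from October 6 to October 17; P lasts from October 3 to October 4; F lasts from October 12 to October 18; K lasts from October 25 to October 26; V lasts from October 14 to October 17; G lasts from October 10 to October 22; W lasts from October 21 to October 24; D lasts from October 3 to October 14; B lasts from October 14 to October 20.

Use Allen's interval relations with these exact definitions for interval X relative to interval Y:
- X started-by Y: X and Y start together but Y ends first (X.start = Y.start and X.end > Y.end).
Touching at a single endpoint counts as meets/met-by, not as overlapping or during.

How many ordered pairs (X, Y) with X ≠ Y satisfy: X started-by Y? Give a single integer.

4

Checking all 110 ordered pairs for relation 'started-by'; matching pairs in alphabetical order:
(B, V): B started-by V ✓
(D, P): D started-by P ✓
(Z, D): Z started-by D ✓
(Z, P): Z started-by P ✓
Count: 4.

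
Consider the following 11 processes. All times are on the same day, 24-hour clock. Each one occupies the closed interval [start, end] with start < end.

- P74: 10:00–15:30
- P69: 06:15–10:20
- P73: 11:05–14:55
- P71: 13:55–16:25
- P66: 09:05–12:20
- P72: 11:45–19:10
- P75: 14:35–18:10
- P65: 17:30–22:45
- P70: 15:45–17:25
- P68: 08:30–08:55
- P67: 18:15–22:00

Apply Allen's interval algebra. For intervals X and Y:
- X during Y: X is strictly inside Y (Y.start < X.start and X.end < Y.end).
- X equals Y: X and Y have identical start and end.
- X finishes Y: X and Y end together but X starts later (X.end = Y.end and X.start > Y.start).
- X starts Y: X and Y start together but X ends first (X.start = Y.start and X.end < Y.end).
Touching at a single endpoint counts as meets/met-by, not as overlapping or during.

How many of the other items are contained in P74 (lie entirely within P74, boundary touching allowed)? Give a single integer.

1

Target P74 = [10:00, 15:30].
P65 [17:30, 22:45] → after → no.
P66 [09:05, 12:20] → overlaps → no.
P67 [18:15, 22:00] → after → no.
P68 [08:30, 08:55] → before → no.
P69 [06:15, 10:20] → overlaps → no.
P70 [15:45, 17:25] → after → no.
P71 [13:55, 16:25] → overlapped-by → no.
P72 [11:45, 19:10] → overlapped-by → no.
P73 [11:05, 14:55] → during → counts.
P75 [14:35, 18:10] → overlapped-by → no.
Total: 1.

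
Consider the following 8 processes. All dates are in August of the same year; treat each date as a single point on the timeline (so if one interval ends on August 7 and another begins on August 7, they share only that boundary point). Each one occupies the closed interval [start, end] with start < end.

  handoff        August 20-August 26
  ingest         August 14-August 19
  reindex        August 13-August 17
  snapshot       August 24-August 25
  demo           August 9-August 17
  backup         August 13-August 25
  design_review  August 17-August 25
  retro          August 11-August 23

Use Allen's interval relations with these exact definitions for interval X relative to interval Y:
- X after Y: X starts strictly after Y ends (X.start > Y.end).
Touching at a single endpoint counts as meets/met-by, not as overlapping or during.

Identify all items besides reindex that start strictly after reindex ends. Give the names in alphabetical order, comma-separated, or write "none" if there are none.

handoff, snapshot

Target reindex = [August 13, August 17].
backup [August 13, August 25] → started-by → no.
demo [August 9, August 17] → finished-by → no.
design_review [August 17, August 25] → met-by → no.
handoff [August 20, August 26] → after → yes.
ingest [August 14, August 19] → overlapped-by → no.
retro [August 11, August 23] → contains → no.
snapshot [August 24, August 25] → after → yes.
Result: handoff, snapshot.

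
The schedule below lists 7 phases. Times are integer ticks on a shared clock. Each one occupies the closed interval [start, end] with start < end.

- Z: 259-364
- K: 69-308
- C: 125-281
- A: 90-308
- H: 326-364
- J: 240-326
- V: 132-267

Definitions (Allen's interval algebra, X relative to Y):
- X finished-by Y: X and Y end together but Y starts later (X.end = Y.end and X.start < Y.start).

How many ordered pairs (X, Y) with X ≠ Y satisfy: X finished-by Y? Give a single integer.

2

Checking all 42 ordered pairs for relation 'finished-by'; matching pairs in alphabetical order:
(K, A): K finished-by A ✓
(Z, H): Z finished-by H ✓
Count: 2.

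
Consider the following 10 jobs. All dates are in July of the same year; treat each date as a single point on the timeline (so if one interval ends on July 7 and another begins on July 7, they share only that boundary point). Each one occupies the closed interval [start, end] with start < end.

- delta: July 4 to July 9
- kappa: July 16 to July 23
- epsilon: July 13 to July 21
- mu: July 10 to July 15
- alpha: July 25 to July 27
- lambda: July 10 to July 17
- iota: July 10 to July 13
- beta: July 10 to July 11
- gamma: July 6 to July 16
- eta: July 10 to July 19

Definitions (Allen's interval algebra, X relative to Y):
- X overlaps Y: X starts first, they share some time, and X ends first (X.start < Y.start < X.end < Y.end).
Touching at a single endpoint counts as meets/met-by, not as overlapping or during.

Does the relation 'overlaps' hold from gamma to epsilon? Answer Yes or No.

gamma = [July 6, July 16], epsilon = [July 13, July 21].
Actual relation of gamma to epsilon: overlaps.
Asked whether 'overlaps' holds → Yes.

Yes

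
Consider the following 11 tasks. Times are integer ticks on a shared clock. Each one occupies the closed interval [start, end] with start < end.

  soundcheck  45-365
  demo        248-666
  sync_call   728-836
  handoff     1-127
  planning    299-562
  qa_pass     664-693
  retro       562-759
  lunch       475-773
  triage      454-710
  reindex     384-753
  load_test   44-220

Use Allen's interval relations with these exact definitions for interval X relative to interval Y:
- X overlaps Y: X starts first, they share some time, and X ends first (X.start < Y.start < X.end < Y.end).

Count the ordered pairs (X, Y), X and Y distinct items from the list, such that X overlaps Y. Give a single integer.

Checking all 110 ordered pairs for relation 'overlaps'; matching pairs in alphabetical order:
(demo, lunch): demo overlaps lunch ✓
(demo, qa_pass): demo overlaps qa_pass ✓
(demo, reindex): demo overlaps reindex ✓
(demo, retro): demo overlaps retro ✓
(demo, triage): demo overlaps triage ✓
(handoff, load_test): handoff overlaps load_test ✓
(handoff, soundcheck): handoff overlaps soundcheck ✓
(load_test, soundcheck): load_test overlaps soundcheck ✓
(lunch, sync_call): lunch overlaps sync_call ✓
(planning, lunch): planning overlaps lunch ✓
(planning, reindex): planning overlaps reindex ✓
(planning, triage): planning overlaps triage ✓
(reindex, lunch): reindex overlaps lunch ✓
(reindex, retro): reindex overlaps retro ✓
(reindex, sync_call): reindex overlaps sync_call ✓
(retro, sync_call): retro overlaps sync_call ✓
(soundcheck, demo): soundcheck overlaps demo ✓
(soundcheck, planning): soundcheck overlaps planning ✓
(triage, lunch): triage overlaps lunch ✓
(triage, retro): triage overlaps retro ✓
Count: 20.

20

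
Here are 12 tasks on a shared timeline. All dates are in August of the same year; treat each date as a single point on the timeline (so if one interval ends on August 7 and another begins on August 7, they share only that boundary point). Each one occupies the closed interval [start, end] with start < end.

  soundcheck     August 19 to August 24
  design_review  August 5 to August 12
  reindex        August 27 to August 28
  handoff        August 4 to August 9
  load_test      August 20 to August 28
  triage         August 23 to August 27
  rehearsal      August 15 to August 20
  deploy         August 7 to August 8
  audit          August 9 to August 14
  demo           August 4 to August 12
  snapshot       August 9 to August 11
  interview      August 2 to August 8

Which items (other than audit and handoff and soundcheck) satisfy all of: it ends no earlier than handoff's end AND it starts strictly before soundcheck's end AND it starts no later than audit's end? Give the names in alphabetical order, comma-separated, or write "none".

demo, design_review, snapshot

Conditions: its end is no earlier than handoff's end (X.end >= August 9) AND its start is strictly before soundcheck's end (X.start < August 24) AND its start is no later than audit's end (X.start <= August 14).
demo: end August 12 >= August 9? ✓; start August 4 < August 24? ✓; start August 4 <= August 14? ✓ → yes.
deploy: end August 8 >= August 9? ✗; start August 7 < August 24? ✓; start August 7 <= August 14? ✓ → no.
design_review: end August 12 >= August 9? ✓; start August 5 < August 24? ✓; start August 5 <= August 14? ✓ → yes.
interview: end August 8 >= August 9? ✗; start August 2 < August 24? ✓; start August 2 <= August 14? ✓ → no.
load_test: end August 28 >= August 9? ✓; start August 20 < August 24? ✓; start August 20 <= August 14? ✗ → no.
rehearsal: end August 20 >= August 9? ✓; start August 15 < August 24? ✓; start August 15 <= August 14? ✗ → no.
reindex: end August 28 >= August 9? ✓; start August 27 < August 24? ✗; start August 27 <= August 14? ✗ → no.
snapshot: end August 11 >= August 9? ✓; start August 9 < August 24? ✓; start August 9 <= August 14? ✓ → yes.
triage: end August 27 >= August 9? ✓; start August 23 < August 24? ✓; start August 23 <= August 14? ✗ → no.
Result: demo, design_review, snapshot.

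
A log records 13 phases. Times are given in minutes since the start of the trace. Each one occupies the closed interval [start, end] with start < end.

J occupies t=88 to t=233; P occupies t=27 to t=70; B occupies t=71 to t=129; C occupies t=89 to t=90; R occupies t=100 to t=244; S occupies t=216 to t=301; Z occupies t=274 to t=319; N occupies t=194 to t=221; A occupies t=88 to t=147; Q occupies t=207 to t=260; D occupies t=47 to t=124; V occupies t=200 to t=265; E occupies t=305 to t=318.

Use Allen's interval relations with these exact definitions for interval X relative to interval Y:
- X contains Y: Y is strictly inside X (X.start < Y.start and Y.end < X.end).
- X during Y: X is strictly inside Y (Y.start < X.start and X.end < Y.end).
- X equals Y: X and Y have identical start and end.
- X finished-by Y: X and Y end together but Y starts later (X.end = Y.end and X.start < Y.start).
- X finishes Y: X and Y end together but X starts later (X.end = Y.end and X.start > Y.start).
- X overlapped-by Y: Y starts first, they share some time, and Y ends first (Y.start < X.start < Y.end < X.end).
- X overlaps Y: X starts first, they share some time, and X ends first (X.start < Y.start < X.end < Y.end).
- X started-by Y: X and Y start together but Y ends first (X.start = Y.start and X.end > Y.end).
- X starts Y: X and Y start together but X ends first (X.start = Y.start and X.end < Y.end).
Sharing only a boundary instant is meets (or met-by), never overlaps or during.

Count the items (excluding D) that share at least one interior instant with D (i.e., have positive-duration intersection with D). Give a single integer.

6

Target D = [t=47, t=124].
A [t=88, t=147] → overlapped-by → counts.
B [t=71, t=129] → overlapped-by → counts.
C [t=89, t=90] → during → counts.
E [t=305, t=318] → after → no.
J [t=88, t=233] → overlapped-by → counts.
N [t=194, t=221] → after → no.
P [t=27, t=70] → overlaps → counts.
Q [t=207, t=260] → after → no.
R [t=100, t=244] → overlapped-by → counts.
S [t=216, t=301] → after → no.
V [t=200, t=265] → after → no.
Z [t=274, t=319] → after → no.
Total: 6.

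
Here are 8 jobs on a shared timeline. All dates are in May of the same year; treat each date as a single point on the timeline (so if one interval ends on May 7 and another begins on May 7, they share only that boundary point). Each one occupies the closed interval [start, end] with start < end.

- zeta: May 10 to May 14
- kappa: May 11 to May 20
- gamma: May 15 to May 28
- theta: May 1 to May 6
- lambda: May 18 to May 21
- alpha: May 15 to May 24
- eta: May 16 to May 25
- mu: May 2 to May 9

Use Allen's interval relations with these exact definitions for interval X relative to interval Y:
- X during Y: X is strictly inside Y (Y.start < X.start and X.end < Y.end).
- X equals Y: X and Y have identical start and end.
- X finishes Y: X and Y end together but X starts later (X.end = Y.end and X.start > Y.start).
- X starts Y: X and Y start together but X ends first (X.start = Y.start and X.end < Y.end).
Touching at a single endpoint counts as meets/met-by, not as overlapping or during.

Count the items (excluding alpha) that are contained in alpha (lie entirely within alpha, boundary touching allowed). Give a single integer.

Target alpha = [May 15, May 24].
eta [May 16, May 25] → overlapped-by → no.
gamma [May 15, May 28] → started-by → no.
kappa [May 11, May 20] → overlaps → no.
lambda [May 18, May 21] → during → counts.
mu [May 2, May 9] → before → no.
theta [May 1, May 6] → before → no.
zeta [May 10, May 14] → before → no.
Total: 1.

1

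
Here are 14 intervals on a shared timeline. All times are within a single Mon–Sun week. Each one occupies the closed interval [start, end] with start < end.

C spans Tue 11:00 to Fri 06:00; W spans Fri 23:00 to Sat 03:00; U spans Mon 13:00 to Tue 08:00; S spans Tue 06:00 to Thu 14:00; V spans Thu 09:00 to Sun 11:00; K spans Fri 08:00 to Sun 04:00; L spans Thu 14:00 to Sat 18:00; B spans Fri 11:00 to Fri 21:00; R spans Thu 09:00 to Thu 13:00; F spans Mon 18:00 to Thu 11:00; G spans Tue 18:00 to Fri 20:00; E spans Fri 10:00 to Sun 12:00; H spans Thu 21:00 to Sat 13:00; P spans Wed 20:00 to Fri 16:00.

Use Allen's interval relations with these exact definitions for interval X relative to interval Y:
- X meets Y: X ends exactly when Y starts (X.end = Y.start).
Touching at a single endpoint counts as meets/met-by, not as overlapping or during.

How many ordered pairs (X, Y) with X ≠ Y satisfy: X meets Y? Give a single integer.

1

Checking all 182 ordered pairs for relation 'meets'; matching pairs in alphabetical order:
(S, L): S meets L ✓
Count: 1.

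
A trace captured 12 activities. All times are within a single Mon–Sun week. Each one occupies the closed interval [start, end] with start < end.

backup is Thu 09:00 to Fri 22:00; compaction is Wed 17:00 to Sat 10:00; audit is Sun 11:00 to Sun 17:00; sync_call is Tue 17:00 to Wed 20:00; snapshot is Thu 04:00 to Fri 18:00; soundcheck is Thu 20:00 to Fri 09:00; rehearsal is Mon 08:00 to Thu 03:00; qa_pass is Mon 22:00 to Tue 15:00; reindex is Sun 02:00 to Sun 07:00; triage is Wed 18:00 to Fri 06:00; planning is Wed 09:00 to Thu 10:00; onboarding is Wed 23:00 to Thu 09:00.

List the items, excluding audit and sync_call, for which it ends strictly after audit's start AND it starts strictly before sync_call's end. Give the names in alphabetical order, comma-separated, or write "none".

Conditions: its end is strictly after audit's start (X.end > Sun 11:00) AND its start is strictly before sync_call's end (X.start < Wed 20:00).
backup: end Fri 22:00 > Sun 11:00? ✗; start Thu 09:00 < Wed 20:00? ✗ → no.
compaction: end Sat 10:00 > Sun 11:00? ✗; start Wed 17:00 < Wed 20:00? ✓ → no.
onboarding: end Thu 09:00 > Sun 11:00? ✗; start Wed 23:00 < Wed 20:00? ✗ → no.
planning: end Thu 10:00 > Sun 11:00? ✗; start Wed 09:00 < Wed 20:00? ✓ → no.
qa_pass: end Tue 15:00 > Sun 11:00? ✗; start Mon 22:00 < Wed 20:00? ✓ → no.
rehearsal: end Thu 03:00 > Sun 11:00? ✗; start Mon 08:00 < Wed 20:00? ✓ → no.
reindex: end Sun 07:00 > Sun 11:00? ✗; start Sun 02:00 < Wed 20:00? ✗ → no.
snapshot: end Fri 18:00 > Sun 11:00? ✗; start Thu 04:00 < Wed 20:00? ✗ → no.
soundcheck: end Fri 09:00 > Sun 11:00? ✗; start Thu 20:00 < Wed 20:00? ✗ → no.
triage: end Fri 06:00 > Sun 11:00? ✗; start Wed 18:00 < Wed 20:00? ✓ → no.
Result: none.

none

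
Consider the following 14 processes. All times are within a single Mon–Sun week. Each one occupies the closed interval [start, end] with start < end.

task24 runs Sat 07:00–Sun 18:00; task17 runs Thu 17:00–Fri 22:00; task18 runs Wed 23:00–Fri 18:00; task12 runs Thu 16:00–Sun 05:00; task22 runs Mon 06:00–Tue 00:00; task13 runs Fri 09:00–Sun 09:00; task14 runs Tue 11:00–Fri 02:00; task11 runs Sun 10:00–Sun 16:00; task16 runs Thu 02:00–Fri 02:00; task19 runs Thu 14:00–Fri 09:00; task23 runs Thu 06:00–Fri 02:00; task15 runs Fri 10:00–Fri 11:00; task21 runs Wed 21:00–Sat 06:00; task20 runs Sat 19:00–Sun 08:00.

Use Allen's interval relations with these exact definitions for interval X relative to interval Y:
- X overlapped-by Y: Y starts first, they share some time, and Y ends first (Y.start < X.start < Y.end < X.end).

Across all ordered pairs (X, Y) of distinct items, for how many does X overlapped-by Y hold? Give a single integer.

23

Checking all 182 ordered pairs for relation 'overlapped-by'; matching pairs in alphabetical order:
(task12, task14): task12 overlapped-by task14 ✓
(task12, task16): task12 overlapped-by task16 ✓
(task12, task18): task12 overlapped-by task18 ✓
(task12, task19): task12 overlapped-by task19 ✓
(task12, task21): task12 overlapped-by task21 ✓
(task12, task23): task12 overlapped-by task23 ✓
(task13, task12): task13 overlapped-by task12 ✓
(task13, task17): task13 overlapped-by task17 ✓
(task13, task18): task13 overlapped-by task18 ✓
(task13, task21): task13 overlapped-by task21 ✓
(task17, task14): task17 overlapped-by task14 ✓
(task17, task16): task17 overlapped-by task16 ✓
(task17, task18): task17 overlapped-by task18 ✓
(task17, task19): task17 overlapped-by task19 ✓
(task17, task23): task17 overlapped-by task23 ✓
(task18, task14): task18 overlapped-by task14 ✓
(task19, task14): task19 overlapped-by task14 ✓
(task19, task16): task19 overlapped-by task16 ✓
(task19, task23): task19 overlapped-by task23 ✓
(task20, task12): task20 overlapped-by task12 ✓
(task21, task14): task21 overlapped-by task14 ✓
(task24, task12): task24 overlapped-by task12 ✓
(task24, task13): task24 overlapped-by task13 ✓
Count: 23.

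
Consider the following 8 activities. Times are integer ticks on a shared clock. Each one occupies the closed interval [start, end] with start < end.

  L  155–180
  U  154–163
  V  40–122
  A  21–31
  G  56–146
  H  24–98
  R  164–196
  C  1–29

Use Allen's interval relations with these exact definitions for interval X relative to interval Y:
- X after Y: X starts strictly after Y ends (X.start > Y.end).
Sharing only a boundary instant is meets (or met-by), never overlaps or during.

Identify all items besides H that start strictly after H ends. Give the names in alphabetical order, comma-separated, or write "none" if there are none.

Target H = [24, 98].
A [21, 31] → overlaps → no.
C [1, 29] → overlaps → no.
G [56, 146] → overlapped-by → no.
L [155, 180] → after → yes.
R [164, 196] → after → yes.
U [154, 163] → after → yes.
V [40, 122] → overlapped-by → no.
Result: L, R, U.

L, R, U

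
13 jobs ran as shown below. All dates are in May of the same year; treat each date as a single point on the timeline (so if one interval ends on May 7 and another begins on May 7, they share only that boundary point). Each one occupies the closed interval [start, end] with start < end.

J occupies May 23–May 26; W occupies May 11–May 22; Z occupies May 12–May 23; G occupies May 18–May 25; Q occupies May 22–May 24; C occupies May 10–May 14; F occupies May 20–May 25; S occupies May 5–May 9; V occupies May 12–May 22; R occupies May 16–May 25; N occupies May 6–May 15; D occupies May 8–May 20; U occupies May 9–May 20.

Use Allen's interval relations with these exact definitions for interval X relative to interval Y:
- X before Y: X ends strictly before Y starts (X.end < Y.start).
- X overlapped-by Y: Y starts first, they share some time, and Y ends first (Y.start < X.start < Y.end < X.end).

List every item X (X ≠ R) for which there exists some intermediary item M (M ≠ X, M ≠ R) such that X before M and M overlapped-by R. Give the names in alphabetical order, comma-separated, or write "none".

Target R = [May 16, May 25].
Intermediaries M with M overlapped-by R: J.
Via J — items with X before J: C, D, N, S, U, V, W.
Union: C, D, N, S, U, V, W.

C, D, N, S, U, V, W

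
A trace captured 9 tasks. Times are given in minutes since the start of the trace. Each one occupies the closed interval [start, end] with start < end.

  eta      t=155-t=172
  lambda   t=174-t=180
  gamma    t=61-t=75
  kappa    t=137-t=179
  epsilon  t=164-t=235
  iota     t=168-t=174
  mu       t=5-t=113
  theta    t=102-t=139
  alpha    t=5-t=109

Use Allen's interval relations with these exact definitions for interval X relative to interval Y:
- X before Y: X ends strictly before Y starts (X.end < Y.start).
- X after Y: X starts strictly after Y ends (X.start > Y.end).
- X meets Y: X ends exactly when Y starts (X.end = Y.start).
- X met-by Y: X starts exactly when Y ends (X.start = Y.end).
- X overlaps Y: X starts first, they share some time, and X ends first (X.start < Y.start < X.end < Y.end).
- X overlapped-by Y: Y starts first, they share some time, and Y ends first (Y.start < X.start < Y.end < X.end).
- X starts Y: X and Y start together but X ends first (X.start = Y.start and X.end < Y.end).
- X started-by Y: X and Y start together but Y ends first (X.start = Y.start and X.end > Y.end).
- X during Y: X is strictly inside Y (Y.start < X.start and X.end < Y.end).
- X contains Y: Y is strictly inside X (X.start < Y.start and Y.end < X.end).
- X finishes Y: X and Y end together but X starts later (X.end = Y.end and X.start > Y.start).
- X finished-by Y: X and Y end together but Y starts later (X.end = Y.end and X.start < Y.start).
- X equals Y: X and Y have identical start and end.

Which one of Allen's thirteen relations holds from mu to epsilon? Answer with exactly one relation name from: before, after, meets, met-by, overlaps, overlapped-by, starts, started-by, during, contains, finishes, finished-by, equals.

mu = [t=5, t=113]; epsilon = [t=164, t=235].
Compare endpoints: mu.start < epsilon.start, mu.start < epsilon.end, mu.end < epsilon.start, mu.end < epsilon.end.
That pattern is 'before'.

before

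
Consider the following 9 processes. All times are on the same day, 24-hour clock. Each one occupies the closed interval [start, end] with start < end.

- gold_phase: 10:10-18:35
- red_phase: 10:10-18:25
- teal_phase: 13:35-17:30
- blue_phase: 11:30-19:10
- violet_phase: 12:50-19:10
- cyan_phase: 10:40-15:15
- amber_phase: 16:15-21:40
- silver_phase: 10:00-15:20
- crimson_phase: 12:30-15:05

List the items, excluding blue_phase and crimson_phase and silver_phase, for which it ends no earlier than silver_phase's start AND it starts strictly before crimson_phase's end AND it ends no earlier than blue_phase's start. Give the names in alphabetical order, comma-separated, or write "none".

Conditions: its end is no earlier than silver_phase's start (X.end >= 10:00) AND its start is strictly before crimson_phase's end (X.start < 15:05) AND its end is no earlier than blue_phase's start (X.end >= 11:30).
amber_phase: end 21:40 >= 10:00? ✓; start 16:15 < 15:05? ✗; end 21:40 >= 11:30? ✓ → no.
cyan_phase: end 15:15 >= 10:00? ✓; start 10:40 < 15:05? ✓; end 15:15 >= 11:30? ✓ → yes.
gold_phase: end 18:35 >= 10:00? ✓; start 10:10 < 15:05? ✓; end 18:35 >= 11:30? ✓ → yes.
red_phase: end 18:25 >= 10:00? ✓; start 10:10 < 15:05? ✓; end 18:25 >= 11:30? ✓ → yes.
teal_phase: end 17:30 >= 10:00? ✓; start 13:35 < 15:05? ✓; end 17:30 >= 11:30? ✓ → yes.
violet_phase: end 19:10 >= 10:00? ✓; start 12:50 < 15:05? ✓; end 19:10 >= 11:30? ✓ → yes.
Result: cyan_phase, gold_phase, red_phase, teal_phase, violet_phase.

cyan_phase, gold_phase, red_phase, teal_phase, violet_phase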